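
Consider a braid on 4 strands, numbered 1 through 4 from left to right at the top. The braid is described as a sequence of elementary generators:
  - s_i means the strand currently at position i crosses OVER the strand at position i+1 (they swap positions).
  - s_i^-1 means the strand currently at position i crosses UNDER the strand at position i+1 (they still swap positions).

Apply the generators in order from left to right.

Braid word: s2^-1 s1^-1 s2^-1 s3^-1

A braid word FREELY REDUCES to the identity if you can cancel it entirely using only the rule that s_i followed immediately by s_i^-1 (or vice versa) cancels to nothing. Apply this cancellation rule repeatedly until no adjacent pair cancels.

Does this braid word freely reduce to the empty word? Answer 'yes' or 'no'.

Answer: no

Derivation:
Gen 1 (s2^-1): push. Stack: [s2^-1]
Gen 2 (s1^-1): push. Stack: [s2^-1 s1^-1]
Gen 3 (s2^-1): push. Stack: [s2^-1 s1^-1 s2^-1]
Gen 4 (s3^-1): push. Stack: [s2^-1 s1^-1 s2^-1 s3^-1]
Reduced word: s2^-1 s1^-1 s2^-1 s3^-1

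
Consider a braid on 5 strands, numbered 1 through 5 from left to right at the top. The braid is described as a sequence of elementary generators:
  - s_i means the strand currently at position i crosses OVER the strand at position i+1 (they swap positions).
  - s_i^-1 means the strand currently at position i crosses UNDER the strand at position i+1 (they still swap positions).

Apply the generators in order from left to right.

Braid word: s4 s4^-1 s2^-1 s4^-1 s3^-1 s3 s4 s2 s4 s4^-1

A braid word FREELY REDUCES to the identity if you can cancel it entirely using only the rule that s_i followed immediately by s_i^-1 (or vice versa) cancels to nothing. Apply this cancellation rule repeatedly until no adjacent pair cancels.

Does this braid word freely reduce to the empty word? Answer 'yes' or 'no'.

Answer: yes

Derivation:
Gen 1 (s4): push. Stack: [s4]
Gen 2 (s4^-1): cancels prior s4. Stack: []
Gen 3 (s2^-1): push. Stack: [s2^-1]
Gen 4 (s4^-1): push. Stack: [s2^-1 s4^-1]
Gen 5 (s3^-1): push. Stack: [s2^-1 s4^-1 s3^-1]
Gen 6 (s3): cancels prior s3^-1. Stack: [s2^-1 s4^-1]
Gen 7 (s4): cancels prior s4^-1. Stack: [s2^-1]
Gen 8 (s2): cancels prior s2^-1. Stack: []
Gen 9 (s4): push. Stack: [s4]
Gen 10 (s4^-1): cancels prior s4. Stack: []
Reduced word: (empty)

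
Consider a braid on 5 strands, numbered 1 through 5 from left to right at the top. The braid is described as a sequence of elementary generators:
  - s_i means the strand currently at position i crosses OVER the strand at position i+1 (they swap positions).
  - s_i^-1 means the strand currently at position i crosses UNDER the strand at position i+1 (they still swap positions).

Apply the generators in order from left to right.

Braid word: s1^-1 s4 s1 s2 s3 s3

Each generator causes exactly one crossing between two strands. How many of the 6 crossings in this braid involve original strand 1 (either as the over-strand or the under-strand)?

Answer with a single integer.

Gen 1: crossing 1x2. Involves strand 1? yes. Count so far: 1
Gen 2: crossing 4x5. Involves strand 1? no. Count so far: 1
Gen 3: crossing 2x1. Involves strand 1? yes. Count so far: 2
Gen 4: crossing 2x3. Involves strand 1? no. Count so far: 2
Gen 5: crossing 2x5. Involves strand 1? no. Count so far: 2
Gen 6: crossing 5x2. Involves strand 1? no. Count so far: 2

Answer: 2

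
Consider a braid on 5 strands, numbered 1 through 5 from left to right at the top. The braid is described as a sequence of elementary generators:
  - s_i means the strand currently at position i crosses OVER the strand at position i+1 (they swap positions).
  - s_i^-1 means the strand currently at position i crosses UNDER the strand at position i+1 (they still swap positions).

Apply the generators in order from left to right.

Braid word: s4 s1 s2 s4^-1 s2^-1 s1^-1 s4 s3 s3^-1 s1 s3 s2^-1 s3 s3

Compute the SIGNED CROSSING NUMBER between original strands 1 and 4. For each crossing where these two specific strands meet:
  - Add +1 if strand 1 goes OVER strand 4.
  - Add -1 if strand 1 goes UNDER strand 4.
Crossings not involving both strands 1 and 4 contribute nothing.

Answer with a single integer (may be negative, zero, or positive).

Gen 1: crossing 4x5. Both 1&4? no. Sum: 0
Gen 2: crossing 1x2. Both 1&4? no. Sum: 0
Gen 3: crossing 1x3. Both 1&4? no. Sum: 0
Gen 4: crossing 5x4. Both 1&4? no. Sum: 0
Gen 5: crossing 3x1. Both 1&4? no. Sum: 0
Gen 6: crossing 2x1. Both 1&4? no. Sum: 0
Gen 7: crossing 4x5. Both 1&4? no. Sum: 0
Gen 8: crossing 3x5. Both 1&4? no. Sum: 0
Gen 9: crossing 5x3. Both 1&4? no. Sum: 0
Gen 10: crossing 1x2. Both 1&4? no. Sum: 0
Gen 11: crossing 3x5. Both 1&4? no. Sum: 0
Gen 12: crossing 1x5. Both 1&4? no. Sum: 0
Gen 13: crossing 1x3. Both 1&4? no. Sum: 0
Gen 14: crossing 3x1. Both 1&4? no. Sum: 0

Answer: 0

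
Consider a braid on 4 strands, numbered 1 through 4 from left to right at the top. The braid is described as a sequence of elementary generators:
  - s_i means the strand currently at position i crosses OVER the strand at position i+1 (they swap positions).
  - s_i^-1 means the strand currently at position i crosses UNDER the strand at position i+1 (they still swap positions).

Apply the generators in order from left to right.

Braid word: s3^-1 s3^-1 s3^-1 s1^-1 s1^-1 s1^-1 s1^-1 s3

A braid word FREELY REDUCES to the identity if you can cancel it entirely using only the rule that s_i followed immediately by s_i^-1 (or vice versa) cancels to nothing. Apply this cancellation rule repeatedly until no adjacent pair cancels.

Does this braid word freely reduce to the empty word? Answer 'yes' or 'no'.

Gen 1 (s3^-1): push. Stack: [s3^-1]
Gen 2 (s3^-1): push. Stack: [s3^-1 s3^-1]
Gen 3 (s3^-1): push. Stack: [s3^-1 s3^-1 s3^-1]
Gen 4 (s1^-1): push. Stack: [s3^-1 s3^-1 s3^-1 s1^-1]
Gen 5 (s1^-1): push. Stack: [s3^-1 s3^-1 s3^-1 s1^-1 s1^-1]
Gen 6 (s1^-1): push. Stack: [s3^-1 s3^-1 s3^-1 s1^-1 s1^-1 s1^-1]
Gen 7 (s1^-1): push. Stack: [s3^-1 s3^-1 s3^-1 s1^-1 s1^-1 s1^-1 s1^-1]
Gen 8 (s3): push. Stack: [s3^-1 s3^-1 s3^-1 s1^-1 s1^-1 s1^-1 s1^-1 s3]
Reduced word: s3^-1 s3^-1 s3^-1 s1^-1 s1^-1 s1^-1 s1^-1 s3

Answer: no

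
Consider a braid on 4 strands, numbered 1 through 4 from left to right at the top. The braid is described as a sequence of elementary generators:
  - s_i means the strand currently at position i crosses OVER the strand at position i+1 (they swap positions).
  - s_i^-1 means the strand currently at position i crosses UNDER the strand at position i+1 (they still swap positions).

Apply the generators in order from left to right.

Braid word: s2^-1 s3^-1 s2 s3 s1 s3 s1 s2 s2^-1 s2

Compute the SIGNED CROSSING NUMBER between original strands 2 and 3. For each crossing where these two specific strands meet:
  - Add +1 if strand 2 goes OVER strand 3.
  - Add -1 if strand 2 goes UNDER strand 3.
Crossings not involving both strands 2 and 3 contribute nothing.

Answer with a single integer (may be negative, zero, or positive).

Gen 1: 2 under 3. Both 2&3? yes. Contrib: -1. Sum: -1
Gen 2: crossing 2x4. Both 2&3? no. Sum: -1
Gen 3: crossing 3x4. Both 2&3? no. Sum: -1
Gen 4: 3 over 2. Both 2&3? yes. Contrib: -1. Sum: -2
Gen 5: crossing 1x4. Both 2&3? no. Sum: -2
Gen 6: 2 over 3. Both 2&3? yes. Contrib: +1. Sum: -1
Gen 7: crossing 4x1. Both 2&3? no. Sum: -1
Gen 8: crossing 4x3. Both 2&3? no. Sum: -1
Gen 9: crossing 3x4. Both 2&3? no. Sum: -1
Gen 10: crossing 4x3. Both 2&3? no. Sum: -1

Answer: -1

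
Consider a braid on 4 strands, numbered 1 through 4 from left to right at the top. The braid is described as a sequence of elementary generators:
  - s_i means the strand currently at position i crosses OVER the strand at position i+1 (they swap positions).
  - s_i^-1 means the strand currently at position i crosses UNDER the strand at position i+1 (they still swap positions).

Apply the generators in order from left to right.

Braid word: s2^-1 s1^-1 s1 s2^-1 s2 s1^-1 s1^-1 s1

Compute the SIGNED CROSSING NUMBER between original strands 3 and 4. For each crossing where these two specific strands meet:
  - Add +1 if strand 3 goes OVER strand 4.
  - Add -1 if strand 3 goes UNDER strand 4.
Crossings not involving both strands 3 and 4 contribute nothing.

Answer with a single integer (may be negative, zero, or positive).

Answer: 0

Derivation:
Gen 1: crossing 2x3. Both 3&4? no. Sum: 0
Gen 2: crossing 1x3. Both 3&4? no. Sum: 0
Gen 3: crossing 3x1. Both 3&4? no. Sum: 0
Gen 4: crossing 3x2. Both 3&4? no. Sum: 0
Gen 5: crossing 2x3. Both 3&4? no. Sum: 0
Gen 6: crossing 1x3. Both 3&4? no. Sum: 0
Gen 7: crossing 3x1. Both 3&4? no. Sum: 0
Gen 8: crossing 1x3. Both 3&4? no. Sum: 0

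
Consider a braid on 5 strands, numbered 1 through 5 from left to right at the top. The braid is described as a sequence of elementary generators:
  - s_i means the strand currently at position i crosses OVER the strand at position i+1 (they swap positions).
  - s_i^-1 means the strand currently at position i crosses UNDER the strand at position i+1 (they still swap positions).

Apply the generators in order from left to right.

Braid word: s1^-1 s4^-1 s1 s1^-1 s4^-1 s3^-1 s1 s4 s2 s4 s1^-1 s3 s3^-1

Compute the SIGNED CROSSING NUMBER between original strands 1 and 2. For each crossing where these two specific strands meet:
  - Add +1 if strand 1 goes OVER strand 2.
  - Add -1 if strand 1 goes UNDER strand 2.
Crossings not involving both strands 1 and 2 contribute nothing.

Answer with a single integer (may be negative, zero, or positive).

Gen 1: 1 under 2. Both 1&2? yes. Contrib: -1. Sum: -1
Gen 2: crossing 4x5. Both 1&2? no. Sum: -1
Gen 3: 2 over 1. Both 1&2? yes. Contrib: -1. Sum: -2
Gen 4: 1 under 2. Both 1&2? yes. Contrib: -1. Sum: -3
Gen 5: crossing 5x4. Both 1&2? no. Sum: -3
Gen 6: crossing 3x4. Both 1&2? no. Sum: -3
Gen 7: 2 over 1. Both 1&2? yes. Contrib: -1. Sum: -4
Gen 8: crossing 3x5. Both 1&2? no. Sum: -4
Gen 9: crossing 2x4. Both 1&2? no. Sum: -4
Gen 10: crossing 5x3. Both 1&2? no. Sum: -4
Gen 11: crossing 1x4. Both 1&2? no. Sum: -4
Gen 12: crossing 2x3. Both 1&2? no. Sum: -4
Gen 13: crossing 3x2. Both 1&2? no. Sum: -4

Answer: -4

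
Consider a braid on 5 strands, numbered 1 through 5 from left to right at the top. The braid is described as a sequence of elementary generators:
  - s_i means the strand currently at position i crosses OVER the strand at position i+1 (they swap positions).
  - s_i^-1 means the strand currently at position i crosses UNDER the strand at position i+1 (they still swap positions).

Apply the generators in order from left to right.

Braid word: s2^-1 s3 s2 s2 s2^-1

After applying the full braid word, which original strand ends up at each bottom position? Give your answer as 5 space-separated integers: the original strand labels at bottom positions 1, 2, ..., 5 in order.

Gen 1 (s2^-1): strand 2 crosses under strand 3. Perm now: [1 3 2 4 5]
Gen 2 (s3): strand 2 crosses over strand 4. Perm now: [1 3 4 2 5]
Gen 3 (s2): strand 3 crosses over strand 4. Perm now: [1 4 3 2 5]
Gen 4 (s2): strand 4 crosses over strand 3. Perm now: [1 3 4 2 5]
Gen 5 (s2^-1): strand 3 crosses under strand 4. Perm now: [1 4 3 2 5]

Answer: 1 4 3 2 5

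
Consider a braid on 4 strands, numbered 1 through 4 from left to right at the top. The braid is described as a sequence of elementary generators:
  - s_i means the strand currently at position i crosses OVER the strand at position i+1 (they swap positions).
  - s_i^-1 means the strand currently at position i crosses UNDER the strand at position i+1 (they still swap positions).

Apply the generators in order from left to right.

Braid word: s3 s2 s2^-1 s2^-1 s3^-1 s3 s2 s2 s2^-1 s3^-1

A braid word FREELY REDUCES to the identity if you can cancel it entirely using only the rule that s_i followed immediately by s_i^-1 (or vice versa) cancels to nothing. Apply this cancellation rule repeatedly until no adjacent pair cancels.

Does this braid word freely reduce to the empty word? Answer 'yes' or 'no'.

Answer: yes

Derivation:
Gen 1 (s3): push. Stack: [s3]
Gen 2 (s2): push. Stack: [s3 s2]
Gen 3 (s2^-1): cancels prior s2. Stack: [s3]
Gen 4 (s2^-1): push. Stack: [s3 s2^-1]
Gen 5 (s3^-1): push. Stack: [s3 s2^-1 s3^-1]
Gen 6 (s3): cancels prior s3^-1. Stack: [s3 s2^-1]
Gen 7 (s2): cancels prior s2^-1. Stack: [s3]
Gen 8 (s2): push. Stack: [s3 s2]
Gen 9 (s2^-1): cancels prior s2. Stack: [s3]
Gen 10 (s3^-1): cancels prior s3. Stack: []
Reduced word: (empty)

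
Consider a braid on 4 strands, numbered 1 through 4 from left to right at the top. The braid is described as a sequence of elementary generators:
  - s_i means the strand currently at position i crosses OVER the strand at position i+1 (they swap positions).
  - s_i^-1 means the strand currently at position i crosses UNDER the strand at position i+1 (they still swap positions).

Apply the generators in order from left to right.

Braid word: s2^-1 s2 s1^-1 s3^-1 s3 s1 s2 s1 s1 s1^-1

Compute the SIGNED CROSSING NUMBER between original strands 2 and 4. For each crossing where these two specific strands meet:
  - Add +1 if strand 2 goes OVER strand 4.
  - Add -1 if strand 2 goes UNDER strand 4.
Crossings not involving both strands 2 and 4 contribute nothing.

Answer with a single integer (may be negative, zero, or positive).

Gen 1: crossing 2x3. Both 2&4? no. Sum: 0
Gen 2: crossing 3x2. Both 2&4? no. Sum: 0
Gen 3: crossing 1x2. Both 2&4? no. Sum: 0
Gen 4: crossing 3x4. Both 2&4? no. Sum: 0
Gen 5: crossing 4x3. Both 2&4? no. Sum: 0
Gen 6: crossing 2x1. Both 2&4? no. Sum: 0
Gen 7: crossing 2x3. Both 2&4? no. Sum: 0
Gen 8: crossing 1x3. Both 2&4? no. Sum: 0
Gen 9: crossing 3x1. Both 2&4? no. Sum: 0
Gen 10: crossing 1x3. Both 2&4? no. Sum: 0

Answer: 0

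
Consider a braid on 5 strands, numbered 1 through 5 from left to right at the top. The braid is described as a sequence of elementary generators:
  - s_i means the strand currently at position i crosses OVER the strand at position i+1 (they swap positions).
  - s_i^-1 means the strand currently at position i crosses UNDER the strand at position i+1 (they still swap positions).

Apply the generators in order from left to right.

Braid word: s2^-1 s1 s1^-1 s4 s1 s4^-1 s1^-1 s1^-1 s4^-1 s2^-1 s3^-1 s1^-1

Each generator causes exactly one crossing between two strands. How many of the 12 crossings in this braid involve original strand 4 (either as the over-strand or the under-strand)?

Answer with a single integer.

Gen 1: crossing 2x3. Involves strand 4? no. Count so far: 0
Gen 2: crossing 1x3. Involves strand 4? no. Count so far: 0
Gen 3: crossing 3x1. Involves strand 4? no. Count so far: 0
Gen 4: crossing 4x5. Involves strand 4? yes. Count so far: 1
Gen 5: crossing 1x3. Involves strand 4? no. Count so far: 1
Gen 6: crossing 5x4. Involves strand 4? yes. Count so far: 2
Gen 7: crossing 3x1. Involves strand 4? no. Count so far: 2
Gen 8: crossing 1x3. Involves strand 4? no. Count so far: 2
Gen 9: crossing 4x5. Involves strand 4? yes. Count so far: 3
Gen 10: crossing 1x2. Involves strand 4? no. Count so far: 3
Gen 11: crossing 1x5. Involves strand 4? no. Count so far: 3
Gen 12: crossing 3x2. Involves strand 4? no. Count so far: 3

Answer: 3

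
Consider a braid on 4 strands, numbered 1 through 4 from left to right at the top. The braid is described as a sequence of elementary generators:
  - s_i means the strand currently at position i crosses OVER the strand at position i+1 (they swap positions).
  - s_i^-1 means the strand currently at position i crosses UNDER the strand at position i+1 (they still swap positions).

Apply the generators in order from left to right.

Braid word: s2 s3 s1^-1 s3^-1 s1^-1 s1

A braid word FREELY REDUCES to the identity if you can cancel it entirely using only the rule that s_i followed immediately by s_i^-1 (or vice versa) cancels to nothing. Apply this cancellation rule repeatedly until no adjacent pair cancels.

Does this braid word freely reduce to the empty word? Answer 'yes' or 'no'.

Answer: no

Derivation:
Gen 1 (s2): push. Stack: [s2]
Gen 2 (s3): push. Stack: [s2 s3]
Gen 3 (s1^-1): push. Stack: [s2 s3 s1^-1]
Gen 4 (s3^-1): push. Stack: [s2 s3 s1^-1 s3^-1]
Gen 5 (s1^-1): push. Stack: [s2 s3 s1^-1 s3^-1 s1^-1]
Gen 6 (s1): cancels prior s1^-1. Stack: [s2 s3 s1^-1 s3^-1]
Reduced word: s2 s3 s1^-1 s3^-1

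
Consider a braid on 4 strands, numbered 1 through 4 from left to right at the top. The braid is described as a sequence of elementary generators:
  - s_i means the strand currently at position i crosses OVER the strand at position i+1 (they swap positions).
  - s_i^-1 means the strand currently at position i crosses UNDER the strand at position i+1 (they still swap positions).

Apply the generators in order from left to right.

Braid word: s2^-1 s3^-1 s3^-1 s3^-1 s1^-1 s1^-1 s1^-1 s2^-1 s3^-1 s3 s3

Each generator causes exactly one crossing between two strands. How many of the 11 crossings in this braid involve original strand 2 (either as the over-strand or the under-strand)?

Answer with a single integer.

Answer: 7

Derivation:
Gen 1: crossing 2x3. Involves strand 2? yes. Count so far: 1
Gen 2: crossing 2x4. Involves strand 2? yes. Count so far: 2
Gen 3: crossing 4x2. Involves strand 2? yes. Count so far: 3
Gen 4: crossing 2x4. Involves strand 2? yes. Count so far: 4
Gen 5: crossing 1x3. Involves strand 2? no. Count so far: 4
Gen 6: crossing 3x1. Involves strand 2? no. Count so far: 4
Gen 7: crossing 1x3. Involves strand 2? no. Count so far: 4
Gen 8: crossing 1x4. Involves strand 2? no. Count so far: 4
Gen 9: crossing 1x2. Involves strand 2? yes. Count so far: 5
Gen 10: crossing 2x1. Involves strand 2? yes. Count so far: 6
Gen 11: crossing 1x2. Involves strand 2? yes. Count so far: 7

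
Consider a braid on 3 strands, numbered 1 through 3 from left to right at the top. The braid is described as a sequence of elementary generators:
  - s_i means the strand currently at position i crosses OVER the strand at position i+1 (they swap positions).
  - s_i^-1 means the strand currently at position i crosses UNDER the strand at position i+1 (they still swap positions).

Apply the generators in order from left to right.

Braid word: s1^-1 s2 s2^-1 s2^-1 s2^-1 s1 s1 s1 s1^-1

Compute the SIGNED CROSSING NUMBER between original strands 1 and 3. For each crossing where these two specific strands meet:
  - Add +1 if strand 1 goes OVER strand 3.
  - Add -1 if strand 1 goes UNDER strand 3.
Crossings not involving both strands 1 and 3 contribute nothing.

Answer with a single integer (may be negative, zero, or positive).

Gen 1: crossing 1x2. Both 1&3? no. Sum: 0
Gen 2: 1 over 3. Both 1&3? yes. Contrib: +1. Sum: 1
Gen 3: 3 under 1. Both 1&3? yes. Contrib: +1. Sum: 2
Gen 4: 1 under 3. Both 1&3? yes. Contrib: -1. Sum: 1
Gen 5: 3 under 1. Both 1&3? yes. Contrib: +1. Sum: 2
Gen 6: crossing 2x1. Both 1&3? no. Sum: 2
Gen 7: crossing 1x2. Both 1&3? no. Sum: 2
Gen 8: crossing 2x1. Both 1&3? no. Sum: 2
Gen 9: crossing 1x2. Both 1&3? no. Sum: 2

Answer: 2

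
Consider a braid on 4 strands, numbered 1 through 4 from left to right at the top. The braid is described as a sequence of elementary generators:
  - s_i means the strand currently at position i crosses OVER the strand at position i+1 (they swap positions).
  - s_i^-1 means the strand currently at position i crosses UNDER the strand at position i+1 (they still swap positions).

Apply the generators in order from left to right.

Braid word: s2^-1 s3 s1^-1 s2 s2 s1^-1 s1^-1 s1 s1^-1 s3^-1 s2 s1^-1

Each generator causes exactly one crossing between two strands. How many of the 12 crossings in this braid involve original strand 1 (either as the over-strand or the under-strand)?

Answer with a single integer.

Answer: 8

Derivation:
Gen 1: crossing 2x3. Involves strand 1? no. Count so far: 0
Gen 2: crossing 2x4. Involves strand 1? no. Count so far: 0
Gen 3: crossing 1x3. Involves strand 1? yes. Count so far: 1
Gen 4: crossing 1x4. Involves strand 1? yes. Count so far: 2
Gen 5: crossing 4x1. Involves strand 1? yes. Count so far: 3
Gen 6: crossing 3x1. Involves strand 1? yes. Count so far: 4
Gen 7: crossing 1x3. Involves strand 1? yes. Count so far: 5
Gen 8: crossing 3x1. Involves strand 1? yes. Count so far: 6
Gen 9: crossing 1x3. Involves strand 1? yes. Count so far: 7
Gen 10: crossing 4x2. Involves strand 1? no. Count so far: 7
Gen 11: crossing 1x2. Involves strand 1? yes. Count so far: 8
Gen 12: crossing 3x2. Involves strand 1? no. Count so far: 8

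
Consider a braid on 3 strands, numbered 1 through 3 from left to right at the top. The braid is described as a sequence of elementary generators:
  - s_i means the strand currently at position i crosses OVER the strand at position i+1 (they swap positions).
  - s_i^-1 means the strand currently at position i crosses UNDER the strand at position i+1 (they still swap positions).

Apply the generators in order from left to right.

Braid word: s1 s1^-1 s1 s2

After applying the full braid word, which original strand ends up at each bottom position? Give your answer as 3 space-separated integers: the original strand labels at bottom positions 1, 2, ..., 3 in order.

Gen 1 (s1): strand 1 crosses over strand 2. Perm now: [2 1 3]
Gen 2 (s1^-1): strand 2 crosses under strand 1. Perm now: [1 2 3]
Gen 3 (s1): strand 1 crosses over strand 2. Perm now: [2 1 3]
Gen 4 (s2): strand 1 crosses over strand 3. Perm now: [2 3 1]

Answer: 2 3 1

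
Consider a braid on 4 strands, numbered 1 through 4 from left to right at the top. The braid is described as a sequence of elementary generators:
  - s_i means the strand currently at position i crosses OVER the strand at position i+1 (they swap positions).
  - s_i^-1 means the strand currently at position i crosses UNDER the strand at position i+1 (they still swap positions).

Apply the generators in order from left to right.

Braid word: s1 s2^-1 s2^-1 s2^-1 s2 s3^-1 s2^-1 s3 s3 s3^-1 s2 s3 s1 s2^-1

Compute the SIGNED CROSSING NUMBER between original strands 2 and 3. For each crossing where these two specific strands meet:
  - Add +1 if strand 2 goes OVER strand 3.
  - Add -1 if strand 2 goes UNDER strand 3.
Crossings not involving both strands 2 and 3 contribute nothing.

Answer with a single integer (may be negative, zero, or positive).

Gen 1: crossing 1x2. Both 2&3? no. Sum: 0
Gen 2: crossing 1x3. Both 2&3? no. Sum: 0
Gen 3: crossing 3x1. Both 2&3? no. Sum: 0
Gen 4: crossing 1x3. Both 2&3? no. Sum: 0
Gen 5: crossing 3x1. Both 2&3? no. Sum: 0
Gen 6: crossing 3x4. Both 2&3? no. Sum: 0
Gen 7: crossing 1x4. Both 2&3? no. Sum: 0
Gen 8: crossing 1x3. Both 2&3? no. Sum: 0
Gen 9: crossing 3x1. Both 2&3? no. Sum: 0
Gen 10: crossing 1x3. Both 2&3? no. Sum: 0
Gen 11: crossing 4x3. Both 2&3? no. Sum: 0
Gen 12: crossing 4x1. Both 2&3? no. Sum: 0
Gen 13: 2 over 3. Both 2&3? yes. Contrib: +1. Sum: 1
Gen 14: crossing 2x1. Both 2&3? no. Sum: 1

Answer: 1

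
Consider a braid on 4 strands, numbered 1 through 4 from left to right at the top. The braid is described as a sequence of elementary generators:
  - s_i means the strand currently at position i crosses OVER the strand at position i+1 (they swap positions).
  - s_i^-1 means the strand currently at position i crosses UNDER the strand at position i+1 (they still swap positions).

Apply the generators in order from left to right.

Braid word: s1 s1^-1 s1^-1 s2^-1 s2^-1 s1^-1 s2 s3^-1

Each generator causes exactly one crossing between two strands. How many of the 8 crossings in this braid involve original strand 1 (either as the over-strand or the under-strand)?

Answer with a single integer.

Gen 1: crossing 1x2. Involves strand 1? yes. Count so far: 1
Gen 2: crossing 2x1. Involves strand 1? yes. Count so far: 2
Gen 3: crossing 1x2. Involves strand 1? yes. Count so far: 3
Gen 4: crossing 1x3. Involves strand 1? yes. Count so far: 4
Gen 5: crossing 3x1. Involves strand 1? yes. Count so far: 5
Gen 6: crossing 2x1. Involves strand 1? yes. Count so far: 6
Gen 7: crossing 2x3. Involves strand 1? no. Count so far: 6
Gen 8: crossing 2x4. Involves strand 1? no. Count so far: 6

Answer: 6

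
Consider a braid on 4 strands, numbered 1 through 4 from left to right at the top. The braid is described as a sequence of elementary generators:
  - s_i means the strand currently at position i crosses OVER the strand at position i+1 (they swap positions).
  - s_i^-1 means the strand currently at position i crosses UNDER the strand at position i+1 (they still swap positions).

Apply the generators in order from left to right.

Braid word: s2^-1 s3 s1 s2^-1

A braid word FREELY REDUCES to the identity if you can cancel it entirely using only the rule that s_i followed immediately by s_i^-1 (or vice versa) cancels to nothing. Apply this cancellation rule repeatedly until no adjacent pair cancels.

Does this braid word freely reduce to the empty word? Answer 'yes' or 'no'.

Gen 1 (s2^-1): push. Stack: [s2^-1]
Gen 2 (s3): push. Stack: [s2^-1 s3]
Gen 3 (s1): push. Stack: [s2^-1 s3 s1]
Gen 4 (s2^-1): push. Stack: [s2^-1 s3 s1 s2^-1]
Reduced word: s2^-1 s3 s1 s2^-1

Answer: no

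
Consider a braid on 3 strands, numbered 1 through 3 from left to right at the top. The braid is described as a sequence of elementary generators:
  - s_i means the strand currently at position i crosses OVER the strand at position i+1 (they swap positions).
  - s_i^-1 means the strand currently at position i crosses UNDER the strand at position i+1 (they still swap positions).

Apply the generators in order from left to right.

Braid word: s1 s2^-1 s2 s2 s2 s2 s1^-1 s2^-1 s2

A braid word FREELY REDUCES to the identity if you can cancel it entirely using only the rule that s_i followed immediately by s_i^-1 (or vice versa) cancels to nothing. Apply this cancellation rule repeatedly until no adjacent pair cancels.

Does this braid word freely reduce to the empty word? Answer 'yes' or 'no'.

Gen 1 (s1): push. Stack: [s1]
Gen 2 (s2^-1): push. Stack: [s1 s2^-1]
Gen 3 (s2): cancels prior s2^-1. Stack: [s1]
Gen 4 (s2): push. Stack: [s1 s2]
Gen 5 (s2): push. Stack: [s1 s2 s2]
Gen 6 (s2): push. Stack: [s1 s2 s2 s2]
Gen 7 (s1^-1): push. Stack: [s1 s2 s2 s2 s1^-1]
Gen 8 (s2^-1): push. Stack: [s1 s2 s2 s2 s1^-1 s2^-1]
Gen 9 (s2): cancels prior s2^-1. Stack: [s1 s2 s2 s2 s1^-1]
Reduced word: s1 s2 s2 s2 s1^-1

Answer: no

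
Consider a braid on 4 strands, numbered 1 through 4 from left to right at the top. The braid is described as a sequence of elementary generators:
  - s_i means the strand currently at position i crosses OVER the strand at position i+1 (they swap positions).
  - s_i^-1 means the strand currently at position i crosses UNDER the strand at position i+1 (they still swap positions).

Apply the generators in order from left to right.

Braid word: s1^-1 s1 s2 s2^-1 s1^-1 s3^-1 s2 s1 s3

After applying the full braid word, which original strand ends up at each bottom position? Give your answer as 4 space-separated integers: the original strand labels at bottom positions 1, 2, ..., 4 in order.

Answer: 4 2 3 1

Derivation:
Gen 1 (s1^-1): strand 1 crosses under strand 2. Perm now: [2 1 3 4]
Gen 2 (s1): strand 2 crosses over strand 1. Perm now: [1 2 3 4]
Gen 3 (s2): strand 2 crosses over strand 3. Perm now: [1 3 2 4]
Gen 4 (s2^-1): strand 3 crosses under strand 2. Perm now: [1 2 3 4]
Gen 5 (s1^-1): strand 1 crosses under strand 2. Perm now: [2 1 3 4]
Gen 6 (s3^-1): strand 3 crosses under strand 4. Perm now: [2 1 4 3]
Gen 7 (s2): strand 1 crosses over strand 4. Perm now: [2 4 1 3]
Gen 8 (s1): strand 2 crosses over strand 4. Perm now: [4 2 1 3]
Gen 9 (s3): strand 1 crosses over strand 3. Perm now: [4 2 3 1]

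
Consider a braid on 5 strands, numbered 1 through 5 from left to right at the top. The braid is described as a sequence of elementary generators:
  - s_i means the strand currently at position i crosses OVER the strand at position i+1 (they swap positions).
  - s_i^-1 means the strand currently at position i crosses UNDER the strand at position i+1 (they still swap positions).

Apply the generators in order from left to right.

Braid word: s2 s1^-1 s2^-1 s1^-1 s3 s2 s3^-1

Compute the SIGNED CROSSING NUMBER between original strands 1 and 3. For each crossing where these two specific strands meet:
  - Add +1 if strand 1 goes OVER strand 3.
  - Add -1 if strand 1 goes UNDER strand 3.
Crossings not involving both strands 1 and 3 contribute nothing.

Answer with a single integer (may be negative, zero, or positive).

Gen 1: crossing 2x3. Both 1&3? no. Sum: 0
Gen 2: 1 under 3. Both 1&3? yes. Contrib: -1. Sum: -1
Gen 3: crossing 1x2. Both 1&3? no. Sum: -1
Gen 4: crossing 3x2. Both 1&3? no. Sum: -1
Gen 5: crossing 1x4. Both 1&3? no. Sum: -1
Gen 6: crossing 3x4. Both 1&3? no. Sum: -1
Gen 7: 3 under 1. Both 1&3? yes. Contrib: +1. Sum: 0

Answer: 0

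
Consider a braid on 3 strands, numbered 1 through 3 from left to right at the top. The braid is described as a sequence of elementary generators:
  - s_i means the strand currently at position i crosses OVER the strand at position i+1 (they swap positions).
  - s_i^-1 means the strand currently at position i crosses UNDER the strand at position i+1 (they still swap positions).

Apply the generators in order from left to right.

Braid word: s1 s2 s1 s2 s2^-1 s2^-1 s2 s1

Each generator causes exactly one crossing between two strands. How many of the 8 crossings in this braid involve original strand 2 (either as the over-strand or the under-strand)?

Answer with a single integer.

Answer: 7

Derivation:
Gen 1: crossing 1x2. Involves strand 2? yes. Count so far: 1
Gen 2: crossing 1x3. Involves strand 2? no. Count so far: 1
Gen 3: crossing 2x3. Involves strand 2? yes. Count so far: 2
Gen 4: crossing 2x1. Involves strand 2? yes. Count so far: 3
Gen 5: crossing 1x2. Involves strand 2? yes. Count so far: 4
Gen 6: crossing 2x1. Involves strand 2? yes. Count so far: 5
Gen 7: crossing 1x2. Involves strand 2? yes. Count so far: 6
Gen 8: crossing 3x2. Involves strand 2? yes. Count so far: 7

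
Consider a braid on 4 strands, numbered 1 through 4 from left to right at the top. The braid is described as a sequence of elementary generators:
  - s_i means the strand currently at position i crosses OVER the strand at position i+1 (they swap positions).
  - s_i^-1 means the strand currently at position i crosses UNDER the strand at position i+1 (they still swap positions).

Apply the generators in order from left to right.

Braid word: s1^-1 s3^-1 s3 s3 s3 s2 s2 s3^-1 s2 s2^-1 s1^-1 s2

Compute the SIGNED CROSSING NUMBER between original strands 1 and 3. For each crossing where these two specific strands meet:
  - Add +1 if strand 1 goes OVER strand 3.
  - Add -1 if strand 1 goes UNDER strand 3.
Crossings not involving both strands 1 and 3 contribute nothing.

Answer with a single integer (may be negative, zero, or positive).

Answer: 0

Derivation:
Gen 1: crossing 1x2. Both 1&3? no. Sum: 0
Gen 2: crossing 3x4. Both 1&3? no. Sum: 0
Gen 3: crossing 4x3. Both 1&3? no. Sum: 0
Gen 4: crossing 3x4. Both 1&3? no. Sum: 0
Gen 5: crossing 4x3. Both 1&3? no. Sum: 0
Gen 6: 1 over 3. Both 1&3? yes. Contrib: +1. Sum: 1
Gen 7: 3 over 1. Both 1&3? yes. Contrib: -1. Sum: 0
Gen 8: crossing 3x4. Both 1&3? no. Sum: 0
Gen 9: crossing 1x4. Both 1&3? no. Sum: 0
Gen 10: crossing 4x1. Both 1&3? no. Sum: 0
Gen 11: crossing 2x1. Both 1&3? no. Sum: 0
Gen 12: crossing 2x4. Both 1&3? no. Sum: 0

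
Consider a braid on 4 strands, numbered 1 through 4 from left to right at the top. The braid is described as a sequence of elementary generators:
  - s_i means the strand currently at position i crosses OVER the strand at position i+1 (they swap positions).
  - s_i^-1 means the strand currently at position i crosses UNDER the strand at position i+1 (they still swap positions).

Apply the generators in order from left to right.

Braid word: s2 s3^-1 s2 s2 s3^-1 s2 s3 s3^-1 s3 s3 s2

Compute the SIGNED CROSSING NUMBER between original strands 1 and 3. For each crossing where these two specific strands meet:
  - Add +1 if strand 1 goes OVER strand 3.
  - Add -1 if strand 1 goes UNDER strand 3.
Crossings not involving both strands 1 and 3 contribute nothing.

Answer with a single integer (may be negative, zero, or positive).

Gen 1: crossing 2x3. Both 1&3? no. Sum: 0
Gen 2: crossing 2x4. Both 1&3? no. Sum: 0
Gen 3: crossing 3x4. Both 1&3? no. Sum: 0
Gen 4: crossing 4x3. Both 1&3? no. Sum: 0
Gen 5: crossing 4x2. Both 1&3? no. Sum: 0
Gen 6: crossing 3x2. Both 1&3? no. Sum: 0
Gen 7: crossing 3x4. Both 1&3? no. Sum: 0
Gen 8: crossing 4x3. Both 1&3? no. Sum: 0
Gen 9: crossing 3x4. Both 1&3? no. Sum: 0
Gen 10: crossing 4x3. Both 1&3? no. Sum: 0
Gen 11: crossing 2x3. Both 1&3? no. Sum: 0

Answer: 0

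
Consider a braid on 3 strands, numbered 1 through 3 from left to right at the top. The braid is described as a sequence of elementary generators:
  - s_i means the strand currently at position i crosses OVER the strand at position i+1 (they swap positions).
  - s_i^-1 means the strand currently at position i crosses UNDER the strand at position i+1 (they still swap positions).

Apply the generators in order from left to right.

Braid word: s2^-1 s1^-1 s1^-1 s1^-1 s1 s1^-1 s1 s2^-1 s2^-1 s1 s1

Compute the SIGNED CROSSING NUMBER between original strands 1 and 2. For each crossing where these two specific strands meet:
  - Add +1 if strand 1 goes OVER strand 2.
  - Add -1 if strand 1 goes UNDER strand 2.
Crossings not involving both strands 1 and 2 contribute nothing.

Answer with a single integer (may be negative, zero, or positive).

Gen 1: crossing 2x3. Both 1&2? no. Sum: 0
Gen 2: crossing 1x3. Both 1&2? no. Sum: 0
Gen 3: crossing 3x1. Both 1&2? no. Sum: 0
Gen 4: crossing 1x3. Both 1&2? no. Sum: 0
Gen 5: crossing 3x1. Both 1&2? no. Sum: 0
Gen 6: crossing 1x3. Both 1&2? no. Sum: 0
Gen 7: crossing 3x1. Both 1&2? no. Sum: 0
Gen 8: crossing 3x2. Both 1&2? no. Sum: 0
Gen 9: crossing 2x3. Both 1&2? no. Sum: 0
Gen 10: crossing 1x3. Both 1&2? no. Sum: 0
Gen 11: crossing 3x1. Both 1&2? no. Sum: 0

Answer: 0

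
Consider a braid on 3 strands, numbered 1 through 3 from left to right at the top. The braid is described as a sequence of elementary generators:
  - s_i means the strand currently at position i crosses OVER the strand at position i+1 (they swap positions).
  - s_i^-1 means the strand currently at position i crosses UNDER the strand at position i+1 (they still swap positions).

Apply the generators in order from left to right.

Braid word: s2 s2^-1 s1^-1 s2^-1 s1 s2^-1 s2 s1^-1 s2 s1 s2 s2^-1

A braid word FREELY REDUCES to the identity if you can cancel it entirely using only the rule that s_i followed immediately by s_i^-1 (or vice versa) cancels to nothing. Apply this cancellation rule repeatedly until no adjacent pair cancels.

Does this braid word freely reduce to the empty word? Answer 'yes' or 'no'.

Answer: yes

Derivation:
Gen 1 (s2): push. Stack: [s2]
Gen 2 (s2^-1): cancels prior s2. Stack: []
Gen 3 (s1^-1): push. Stack: [s1^-1]
Gen 4 (s2^-1): push. Stack: [s1^-1 s2^-1]
Gen 5 (s1): push. Stack: [s1^-1 s2^-1 s1]
Gen 6 (s2^-1): push. Stack: [s1^-1 s2^-1 s1 s2^-1]
Gen 7 (s2): cancels prior s2^-1. Stack: [s1^-1 s2^-1 s1]
Gen 8 (s1^-1): cancels prior s1. Stack: [s1^-1 s2^-1]
Gen 9 (s2): cancels prior s2^-1. Stack: [s1^-1]
Gen 10 (s1): cancels prior s1^-1. Stack: []
Gen 11 (s2): push. Stack: [s2]
Gen 12 (s2^-1): cancels prior s2. Stack: []
Reduced word: (empty)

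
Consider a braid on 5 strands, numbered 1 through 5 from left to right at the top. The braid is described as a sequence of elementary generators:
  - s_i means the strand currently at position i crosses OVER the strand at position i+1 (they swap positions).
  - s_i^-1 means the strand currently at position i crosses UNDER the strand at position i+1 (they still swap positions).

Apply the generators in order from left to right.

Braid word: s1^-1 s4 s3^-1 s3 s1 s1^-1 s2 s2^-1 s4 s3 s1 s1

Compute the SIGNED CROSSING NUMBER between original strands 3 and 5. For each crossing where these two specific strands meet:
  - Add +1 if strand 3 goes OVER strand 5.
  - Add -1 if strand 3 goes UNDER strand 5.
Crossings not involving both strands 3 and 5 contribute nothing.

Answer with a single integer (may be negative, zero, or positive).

Answer: -2

Derivation:
Gen 1: crossing 1x2. Both 3&5? no. Sum: 0
Gen 2: crossing 4x5. Both 3&5? no. Sum: 0
Gen 3: 3 under 5. Both 3&5? yes. Contrib: -1. Sum: -1
Gen 4: 5 over 3. Both 3&5? yes. Contrib: -1. Sum: -2
Gen 5: crossing 2x1. Both 3&5? no. Sum: -2
Gen 6: crossing 1x2. Both 3&5? no. Sum: -2
Gen 7: crossing 1x3. Both 3&5? no. Sum: -2
Gen 8: crossing 3x1. Both 3&5? no. Sum: -2
Gen 9: crossing 5x4. Both 3&5? no. Sum: -2
Gen 10: crossing 3x4. Both 3&5? no. Sum: -2
Gen 11: crossing 2x1. Both 3&5? no. Sum: -2
Gen 12: crossing 1x2. Both 3&5? no. Sum: -2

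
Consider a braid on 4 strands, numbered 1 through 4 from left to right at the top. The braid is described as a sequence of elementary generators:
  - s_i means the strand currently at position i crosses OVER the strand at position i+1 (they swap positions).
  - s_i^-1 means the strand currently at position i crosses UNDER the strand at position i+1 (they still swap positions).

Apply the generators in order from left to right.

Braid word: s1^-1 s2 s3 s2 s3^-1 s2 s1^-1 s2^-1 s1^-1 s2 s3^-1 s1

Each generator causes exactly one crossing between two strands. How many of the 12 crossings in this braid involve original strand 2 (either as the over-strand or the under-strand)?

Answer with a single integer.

Gen 1: crossing 1x2. Involves strand 2? yes. Count so far: 1
Gen 2: crossing 1x3. Involves strand 2? no. Count so far: 1
Gen 3: crossing 1x4. Involves strand 2? no. Count so far: 1
Gen 4: crossing 3x4. Involves strand 2? no. Count so far: 1
Gen 5: crossing 3x1. Involves strand 2? no. Count so far: 1
Gen 6: crossing 4x1. Involves strand 2? no. Count so far: 1
Gen 7: crossing 2x1. Involves strand 2? yes. Count so far: 2
Gen 8: crossing 2x4. Involves strand 2? yes. Count so far: 3
Gen 9: crossing 1x4. Involves strand 2? no. Count so far: 3
Gen 10: crossing 1x2. Involves strand 2? yes. Count so far: 4
Gen 11: crossing 1x3. Involves strand 2? no. Count so far: 4
Gen 12: crossing 4x2. Involves strand 2? yes. Count so far: 5

Answer: 5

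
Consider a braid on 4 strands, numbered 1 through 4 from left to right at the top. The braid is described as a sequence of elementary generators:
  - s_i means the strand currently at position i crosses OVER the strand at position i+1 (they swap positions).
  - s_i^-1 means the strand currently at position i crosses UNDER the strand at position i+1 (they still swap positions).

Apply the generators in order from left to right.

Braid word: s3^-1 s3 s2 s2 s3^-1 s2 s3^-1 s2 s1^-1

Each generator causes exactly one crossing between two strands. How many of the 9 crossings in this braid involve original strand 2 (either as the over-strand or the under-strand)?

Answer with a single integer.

Gen 1: crossing 3x4. Involves strand 2? no. Count so far: 0
Gen 2: crossing 4x3. Involves strand 2? no. Count so far: 0
Gen 3: crossing 2x3. Involves strand 2? yes. Count so far: 1
Gen 4: crossing 3x2. Involves strand 2? yes. Count so far: 2
Gen 5: crossing 3x4. Involves strand 2? no. Count so far: 2
Gen 6: crossing 2x4. Involves strand 2? yes. Count so far: 3
Gen 7: crossing 2x3. Involves strand 2? yes. Count so far: 4
Gen 8: crossing 4x3. Involves strand 2? no. Count so far: 4
Gen 9: crossing 1x3. Involves strand 2? no. Count so far: 4

Answer: 4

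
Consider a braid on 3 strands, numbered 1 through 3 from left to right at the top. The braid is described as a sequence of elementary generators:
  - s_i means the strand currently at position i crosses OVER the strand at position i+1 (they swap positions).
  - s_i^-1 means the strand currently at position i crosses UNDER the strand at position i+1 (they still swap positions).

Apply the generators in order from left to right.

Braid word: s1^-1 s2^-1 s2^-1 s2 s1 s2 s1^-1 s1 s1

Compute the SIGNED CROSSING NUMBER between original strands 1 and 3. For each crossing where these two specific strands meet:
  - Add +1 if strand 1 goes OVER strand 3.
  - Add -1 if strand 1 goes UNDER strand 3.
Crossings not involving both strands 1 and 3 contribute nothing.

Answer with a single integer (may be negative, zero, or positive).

Gen 1: crossing 1x2. Both 1&3? no. Sum: 0
Gen 2: 1 under 3. Both 1&3? yes. Contrib: -1. Sum: -1
Gen 3: 3 under 1. Both 1&3? yes. Contrib: +1. Sum: 0
Gen 4: 1 over 3. Both 1&3? yes. Contrib: +1. Sum: 1
Gen 5: crossing 2x3. Both 1&3? no. Sum: 1
Gen 6: crossing 2x1. Both 1&3? no. Sum: 1
Gen 7: 3 under 1. Both 1&3? yes. Contrib: +1. Sum: 2
Gen 8: 1 over 3. Both 1&3? yes. Contrib: +1. Sum: 3
Gen 9: 3 over 1. Both 1&3? yes. Contrib: -1. Sum: 2

Answer: 2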